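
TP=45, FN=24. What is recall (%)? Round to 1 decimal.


Recall = TP / (TP + FN) * 100
= 45 / (45 + 24)
= 45 / 69
= 0.6522
= 65.2%

65.2


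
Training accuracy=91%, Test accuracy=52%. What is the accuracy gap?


Gap = train_accuracy - test_accuracy
= 91 - 52
= 39%
This large gap strongly indicates overfitting.

39


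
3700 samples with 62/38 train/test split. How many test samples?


Train samples = 3700 * 62% = 2294
Test samples = 3700 - 2294
= 1406

1406


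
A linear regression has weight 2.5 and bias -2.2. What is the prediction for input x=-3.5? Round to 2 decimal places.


y = 2.5 * -3.5 + (-2.2)
= -8.75 + (-2.2)
= -10.95

-10.95


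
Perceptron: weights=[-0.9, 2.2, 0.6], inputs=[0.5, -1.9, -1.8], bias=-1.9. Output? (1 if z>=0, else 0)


z = w . x + b
= -0.9*0.5 + 2.2*-1.9 + 0.6*-1.8 + -1.9
= -0.45 + -4.18 + -1.08 + -1.9
= -5.71 + -1.9
= -7.61
Since z = -7.61 < 0, output = 0

0


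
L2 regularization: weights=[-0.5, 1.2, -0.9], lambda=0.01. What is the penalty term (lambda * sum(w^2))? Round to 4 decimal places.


Squaring each weight:
(-0.5)^2 = 0.25
1.2^2 = 1.44
(-0.9)^2 = 0.81
Sum of squares = 2.5
Penalty = 0.01 * 2.5 = 0.0250

0.0250


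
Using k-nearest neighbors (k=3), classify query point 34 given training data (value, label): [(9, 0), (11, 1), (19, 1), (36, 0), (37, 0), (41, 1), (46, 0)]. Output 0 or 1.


Distances from query 34:
Point 36 (class 0): distance = 2
Point 37 (class 0): distance = 3
Point 41 (class 1): distance = 7
K=3 nearest neighbors: classes = [0, 0, 1]
Votes for class 1: 1 / 3
Majority vote => class 0

0


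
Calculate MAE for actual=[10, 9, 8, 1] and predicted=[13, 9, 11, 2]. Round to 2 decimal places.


Absolute errors: [3, 0, 3, 1]
Sum of absolute errors = 7
MAE = 7 / 4 = 1.75

1.75


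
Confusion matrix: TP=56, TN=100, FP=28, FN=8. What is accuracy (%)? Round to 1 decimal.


Accuracy = (TP + TN) / (TP + TN + FP + FN) * 100
= (56 + 100) / (56 + 100 + 28 + 8)
= 156 / 192
= 0.8125
= 81.3%

81.3


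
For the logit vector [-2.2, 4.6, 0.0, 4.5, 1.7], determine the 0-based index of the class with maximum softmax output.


Softmax is a monotonic transformation, so it preserves the argmax.
We need to find the index of the maximum logit.
Index 0: -2.2
Index 1: 4.6
Index 2: 0.0
Index 3: 4.5
Index 4: 1.7
Maximum logit = 4.6 at index 1

1


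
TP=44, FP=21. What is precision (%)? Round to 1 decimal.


Precision = TP / (TP + FP) * 100
= 44 / (44 + 21)
= 44 / 65
= 0.6769
= 67.7%

67.7


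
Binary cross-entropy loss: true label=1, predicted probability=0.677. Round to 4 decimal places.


For y=1: Loss = -log(p)
= -log(0.677)
= -(-0.3901)
= 0.3901

0.3901


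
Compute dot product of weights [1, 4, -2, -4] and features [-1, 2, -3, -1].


Element-wise products:
1 * -1 = -1
4 * 2 = 8
-2 * -3 = 6
-4 * -1 = 4
Sum = -1 + 8 + 6 + 4
= 17

17


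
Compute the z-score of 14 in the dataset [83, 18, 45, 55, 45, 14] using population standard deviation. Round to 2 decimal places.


Mean = (83 + 18 + 45 + 55 + 45 + 14) / 6 = 43.3333
Variance = sum((x_i - mean)^2) / n = 536.2222
Std = sqrt(536.2222) = 23.1565
Z = (x - mean) / std
= (14 - 43.3333) / 23.1565
= -29.3333 / 23.1565
= -1.27

-1.27


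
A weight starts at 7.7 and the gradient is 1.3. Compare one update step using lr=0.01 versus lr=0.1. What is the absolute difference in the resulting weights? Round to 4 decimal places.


With lr=0.01: w_new = 7.7 - 0.01 * 1.3 = 7.687
With lr=0.1: w_new = 7.7 - 0.1 * 1.3 = 7.57
Absolute difference = |7.687 - 7.57|
= 0.1170

0.1170


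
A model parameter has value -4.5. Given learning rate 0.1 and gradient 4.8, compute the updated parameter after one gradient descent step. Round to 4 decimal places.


w_new = w_old - lr * gradient
= -4.5 - 0.1 * 4.8
= -4.5 - (0.48)
= -4.9800

-4.9800


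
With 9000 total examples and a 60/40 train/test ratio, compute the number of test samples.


Train samples = 9000 * 60% = 5400
Test samples = 9000 - 5400
= 3600

3600


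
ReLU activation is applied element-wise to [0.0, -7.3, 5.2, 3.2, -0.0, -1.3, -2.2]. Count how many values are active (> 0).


ReLU(x) = max(0, x) for each element:
ReLU(0.0) = 0
ReLU(-7.3) = 0
ReLU(5.2) = 5.2
ReLU(3.2) = 3.2
ReLU(-0.0) = 0
ReLU(-1.3) = 0
ReLU(-2.2) = 0
Active neurons (>0): 2

2


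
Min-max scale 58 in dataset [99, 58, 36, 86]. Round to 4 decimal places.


Min = 36, Max = 99
Range = 99 - 36 = 63
Scaled = (x - min) / (max - min)
= (58 - 36) / 63
= 22 / 63
= 0.3492

0.3492


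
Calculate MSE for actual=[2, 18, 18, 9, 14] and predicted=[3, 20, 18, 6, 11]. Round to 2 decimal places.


Differences: [-1, -2, 0, 3, 3]
Squared errors: [1, 4, 0, 9, 9]
Sum of squared errors = 23
MSE = 23 / 5 = 4.60

4.60


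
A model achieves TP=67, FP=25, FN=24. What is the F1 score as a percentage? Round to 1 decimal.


Precision = TP / (TP + FP) = 67 / 92 = 0.7283
Recall = TP / (TP + FN) = 67 / 91 = 0.7363
F1 = 2 * P * R / (P + R)
= 2 * 0.7283 * 0.7363 / (0.7283 + 0.7363)
= 1.0724 / 1.4645
= 0.7322
As percentage: 73.2%

73.2


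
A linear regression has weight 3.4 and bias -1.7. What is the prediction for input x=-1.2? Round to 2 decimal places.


y = 3.4 * -1.2 + (-1.7)
= -4.08 + (-1.7)
= -5.78

-5.78


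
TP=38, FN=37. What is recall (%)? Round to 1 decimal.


Recall = TP / (TP + FN) * 100
= 38 / (38 + 37)
= 38 / 75
= 0.5067
= 50.7%

50.7


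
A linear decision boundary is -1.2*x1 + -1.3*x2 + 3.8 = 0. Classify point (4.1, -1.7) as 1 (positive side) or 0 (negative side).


Compute -1.2 * 4.1 + -1.3 * -1.7 + 3.8
= -4.92 + 2.21 + 3.8
= 1.09
Since 1.09 >= 0, the point is on the positive side.

1


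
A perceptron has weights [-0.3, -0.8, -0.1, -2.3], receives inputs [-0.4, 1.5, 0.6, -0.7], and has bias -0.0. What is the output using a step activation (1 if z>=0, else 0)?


z = w . x + b
= -0.3*-0.4 + -0.8*1.5 + -0.1*0.6 + -2.3*-0.7 + -0.0
= 0.12 + -1.2 + -0.06 + 1.61 + -0.0
= 0.47 + -0.0
= 0.47
Since z = 0.47 >= 0, output = 1

1


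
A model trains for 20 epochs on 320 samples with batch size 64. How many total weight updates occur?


Iterations per epoch = 320 / 64 = 5
Total updates = iterations_per_epoch * epochs
= 5 * 20
= 100

100


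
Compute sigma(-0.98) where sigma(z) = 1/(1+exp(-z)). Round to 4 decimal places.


sigmoid(z) = 1 / (1 + exp(-z))
exp(-(-0.98)) = exp(0.98) = 2.6645
1 + 2.6645 = 3.6645
1 / 3.6645 = 0.2729

0.2729


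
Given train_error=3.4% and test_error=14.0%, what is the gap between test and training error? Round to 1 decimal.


Generalization gap = test_error - train_error
= 14.0 - 3.4
= 10.6%
A large gap suggests overfitting.

10.6


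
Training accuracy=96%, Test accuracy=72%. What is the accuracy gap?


Gap = train_accuracy - test_accuracy
= 96 - 72
= 24%
This large gap strongly indicates overfitting.

24


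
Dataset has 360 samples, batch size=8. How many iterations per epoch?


Iterations per epoch = dataset_size / batch_size
= 360 / 8
= 45

45


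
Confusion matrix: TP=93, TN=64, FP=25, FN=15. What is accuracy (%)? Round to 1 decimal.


Accuracy = (TP + TN) / (TP + TN + FP + FN) * 100
= (93 + 64) / (93 + 64 + 25 + 15)
= 157 / 197
= 0.797
= 79.7%

79.7


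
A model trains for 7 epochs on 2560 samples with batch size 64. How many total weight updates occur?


Iterations per epoch = 2560 / 64 = 40
Total updates = iterations_per_epoch * epochs
= 40 * 7
= 280

280


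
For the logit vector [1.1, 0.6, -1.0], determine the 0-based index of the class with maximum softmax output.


Softmax is a monotonic transformation, so it preserves the argmax.
We need to find the index of the maximum logit.
Index 0: 1.1
Index 1: 0.6
Index 2: -1.0
Maximum logit = 1.1 at index 0

0


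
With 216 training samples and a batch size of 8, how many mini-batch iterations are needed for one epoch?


Iterations per epoch = dataset_size / batch_size
= 216 / 8
= 27

27


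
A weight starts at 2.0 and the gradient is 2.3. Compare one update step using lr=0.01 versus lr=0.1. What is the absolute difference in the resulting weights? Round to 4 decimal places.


With lr=0.01: w_new = 2.0 - 0.01 * 2.3 = 1.977
With lr=0.1: w_new = 2.0 - 0.1 * 2.3 = 1.77
Absolute difference = |1.977 - 1.77|
= 0.2070

0.2070


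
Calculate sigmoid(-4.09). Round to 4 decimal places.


sigmoid(z) = 1 / (1 + exp(-z))
exp(-(-4.09)) = exp(4.09) = 59.7399
1 + 59.7399 = 60.7399
1 / 60.7399 = 0.0165

0.0165


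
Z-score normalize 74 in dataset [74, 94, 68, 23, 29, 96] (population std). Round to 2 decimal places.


Mean = (74 + 94 + 68 + 23 + 29 + 96) / 6 = 64.0
Variance = sum((x_i - mean)^2) / n = 824.3333
Std = sqrt(824.3333) = 28.7112
Z = (x - mean) / std
= (74 - 64.0) / 28.7112
= 10.0 / 28.7112
= 0.35

0.35


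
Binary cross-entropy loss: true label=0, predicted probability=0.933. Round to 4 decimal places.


For y=0: Loss = -log(1-p)
= -log(1 - 0.933)
= -log(0.067)
= -(-2.7031)
= 2.7031

2.7031


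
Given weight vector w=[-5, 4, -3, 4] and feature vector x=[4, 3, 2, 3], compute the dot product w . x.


Element-wise products:
-5 * 4 = -20
4 * 3 = 12
-3 * 2 = -6
4 * 3 = 12
Sum = -20 + 12 + -6 + 12
= -2

-2


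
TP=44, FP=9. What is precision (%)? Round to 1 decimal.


Precision = TP / (TP + FP) * 100
= 44 / (44 + 9)
= 44 / 53
= 0.8302
= 83.0%

83.0


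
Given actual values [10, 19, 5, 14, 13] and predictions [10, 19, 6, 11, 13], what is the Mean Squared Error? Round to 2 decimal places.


Differences: [0, 0, -1, 3, 0]
Squared errors: [0, 0, 1, 9, 0]
Sum of squared errors = 10
MSE = 10 / 5 = 2.00

2.00


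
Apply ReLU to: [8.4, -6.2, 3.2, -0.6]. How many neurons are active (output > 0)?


ReLU(x) = max(0, x) for each element:
ReLU(8.4) = 8.4
ReLU(-6.2) = 0
ReLU(3.2) = 3.2
ReLU(-0.6) = 0
Active neurons (>0): 2

2


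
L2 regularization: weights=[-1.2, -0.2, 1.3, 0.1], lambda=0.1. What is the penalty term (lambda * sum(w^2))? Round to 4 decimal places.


Squaring each weight:
(-1.2)^2 = 1.44
(-0.2)^2 = 0.04
1.3^2 = 1.69
0.1^2 = 0.01
Sum of squares = 3.18
Penalty = 0.1 * 3.18 = 0.3180

0.3180


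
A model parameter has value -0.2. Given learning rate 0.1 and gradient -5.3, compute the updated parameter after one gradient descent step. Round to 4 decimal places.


w_new = w_old - lr * gradient
= -0.2 - 0.1 * -5.3
= -0.2 - (-0.53)
= 0.3300

0.3300


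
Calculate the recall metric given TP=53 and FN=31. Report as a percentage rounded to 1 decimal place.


Recall = TP / (TP + FN) * 100
= 53 / (53 + 31)
= 53 / 84
= 0.631
= 63.1%

63.1


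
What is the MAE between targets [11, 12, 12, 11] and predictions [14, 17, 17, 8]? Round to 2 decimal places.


Absolute errors: [3, 5, 5, 3]
Sum of absolute errors = 16
MAE = 16 / 4 = 4.00

4.00


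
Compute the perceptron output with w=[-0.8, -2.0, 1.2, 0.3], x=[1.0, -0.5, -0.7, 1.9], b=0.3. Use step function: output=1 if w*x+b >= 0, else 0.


z = w . x + b
= -0.8*1.0 + -2.0*-0.5 + 1.2*-0.7 + 0.3*1.9 + 0.3
= -0.8 + 1.0 + -0.84 + 0.57 + 0.3
= -0.07 + 0.3
= 0.23
Since z = 0.23 >= 0, output = 1

1


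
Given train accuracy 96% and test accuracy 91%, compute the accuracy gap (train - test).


Gap = train_accuracy - test_accuracy
= 96 - 91
= 5%
This moderate gap may indicate mild overfitting.

5


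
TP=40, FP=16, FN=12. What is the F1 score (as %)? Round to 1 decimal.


Precision = TP / (TP + FP) = 40 / 56 = 0.7143
Recall = TP / (TP + FN) = 40 / 52 = 0.7692
F1 = 2 * P * R / (P + R)
= 2 * 0.7143 * 0.7692 / (0.7143 + 0.7692)
= 1.0989 / 1.4835
= 0.7407
As percentage: 74.1%

74.1


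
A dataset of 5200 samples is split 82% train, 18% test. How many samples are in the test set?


Train samples = 5200 * 82% = 4264
Test samples = 5200 - 4264
= 936

936


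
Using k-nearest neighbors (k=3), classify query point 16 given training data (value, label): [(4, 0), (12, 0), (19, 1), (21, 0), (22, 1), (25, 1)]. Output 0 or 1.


Distances from query 16:
Point 19 (class 1): distance = 3
Point 12 (class 0): distance = 4
Point 21 (class 0): distance = 5
K=3 nearest neighbors: classes = [1, 0, 0]
Votes for class 1: 1 / 3
Majority vote => class 0

0


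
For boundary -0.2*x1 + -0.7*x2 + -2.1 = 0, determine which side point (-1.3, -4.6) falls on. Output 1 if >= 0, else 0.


Compute -0.2 * -1.3 + -0.7 * -4.6 + -2.1
= 0.26 + 3.22 + -2.1
= 1.38
Since 1.38 >= 0, the point is on the positive side.

1


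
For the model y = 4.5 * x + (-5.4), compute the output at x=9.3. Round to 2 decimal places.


y = 4.5 * 9.3 + (-5.4)
= 41.85 + (-5.4)
= 36.45

36.45


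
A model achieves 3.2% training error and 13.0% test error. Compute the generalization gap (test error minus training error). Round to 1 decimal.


Generalization gap = test_error - train_error
= 13.0 - 3.2
= 9.8%
A moderate gap.

9.8


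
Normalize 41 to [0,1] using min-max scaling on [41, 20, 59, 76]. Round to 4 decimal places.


Min = 20, Max = 76
Range = 76 - 20 = 56
Scaled = (x - min) / (max - min)
= (41 - 20) / 56
= 21 / 56
= 0.3750

0.3750


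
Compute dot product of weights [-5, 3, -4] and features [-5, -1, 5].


Element-wise products:
-5 * -5 = 25
3 * -1 = -3
-4 * 5 = -20
Sum = 25 + -3 + -20
= 2

2


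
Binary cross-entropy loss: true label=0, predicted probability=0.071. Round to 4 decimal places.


For y=0: Loss = -log(1-p)
= -log(1 - 0.071)
= -log(0.929)
= -(-0.0736)
= 0.0736

0.0736


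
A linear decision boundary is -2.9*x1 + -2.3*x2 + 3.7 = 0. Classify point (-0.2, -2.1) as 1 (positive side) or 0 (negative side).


Compute -2.9 * -0.2 + -2.3 * -2.1 + 3.7
= 0.58 + 4.83 + 3.7
= 9.11
Since 9.11 >= 0, the point is on the positive side.

1


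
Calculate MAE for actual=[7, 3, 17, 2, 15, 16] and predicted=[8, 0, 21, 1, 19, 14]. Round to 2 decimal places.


Absolute errors: [1, 3, 4, 1, 4, 2]
Sum of absolute errors = 15
MAE = 15 / 6 = 2.50

2.50


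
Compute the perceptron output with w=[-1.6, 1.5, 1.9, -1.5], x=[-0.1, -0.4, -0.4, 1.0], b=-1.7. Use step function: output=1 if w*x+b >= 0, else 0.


z = w . x + b
= -1.6*-0.1 + 1.5*-0.4 + 1.9*-0.4 + -1.5*1.0 + -1.7
= 0.16 + -0.6 + -0.76 + -1.5 + -1.7
= -2.7 + -1.7
= -4.4
Since z = -4.4 < 0, output = 0

0


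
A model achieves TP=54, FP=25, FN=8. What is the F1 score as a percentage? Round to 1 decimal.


Precision = TP / (TP + FP) = 54 / 79 = 0.6835
Recall = TP / (TP + FN) = 54 / 62 = 0.871
F1 = 2 * P * R / (P + R)
= 2 * 0.6835 * 0.871 / (0.6835 + 0.871)
= 1.1907 / 1.5545
= 0.766
As percentage: 76.6%

76.6


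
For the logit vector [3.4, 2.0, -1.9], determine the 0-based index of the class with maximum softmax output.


Softmax is a monotonic transformation, so it preserves the argmax.
We need to find the index of the maximum logit.
Index 0: 3.4
Index 1: 2.0
Index 2: -1.9
Maximum logit = 3.4 at index 0

0


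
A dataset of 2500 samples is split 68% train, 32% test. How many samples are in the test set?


Train samples = 2500 * 68% = 1700
Test samples = 2500 - 1700
= 800

800


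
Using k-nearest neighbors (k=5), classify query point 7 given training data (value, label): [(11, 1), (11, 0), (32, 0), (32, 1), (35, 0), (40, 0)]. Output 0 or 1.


Distances from query 7:
Point 11 (class 0): distance = 4
Point 11 (class 1): distance = 4
Point 32 (class 0): distance = 25
Point 32 (class 1): distance = 25
Point 35 (class 0): distance = 28
K=5 nearest neighbors: classes = [0, 1, 0, 1, 0]
Votes for class 1: 2 / 5
Majority vote => class 0

0


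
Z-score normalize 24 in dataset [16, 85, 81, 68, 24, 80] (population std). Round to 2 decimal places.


Mean = (16 + 85 + 81 + 68 + 24 + 80) / 6 = 59.0
Variance = sum((x_i - mean)^2) / n = 792.6667
Std = sqrt(792.6667) = 28.1543
Z = (x - mean) / std
= (24 - 59.0) / 28.1543
= -35.0 / 28.1543
= -1.24

-1.24


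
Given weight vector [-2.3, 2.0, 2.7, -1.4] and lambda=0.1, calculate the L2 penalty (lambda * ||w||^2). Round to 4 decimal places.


Squaring each weight:
(-2.3)^2 = 5.29
2.0^2 = 4.0
2.7^2 = 7.29
(-1.4)^2 = 1.96
Sum of squares = 18.54
Penalty = 0.1 * 18.54 = 1.8540

1.8540


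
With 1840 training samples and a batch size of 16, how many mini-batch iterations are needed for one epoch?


Iterations per epoch = dataset_size / batch_size
= 1840 / 16
= 115

115


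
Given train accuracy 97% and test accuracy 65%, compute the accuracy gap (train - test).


Gap = train_accuracy - test_accuracy
= 97 - 65
= 32%
This large gap strongly indicates overfitting.

32


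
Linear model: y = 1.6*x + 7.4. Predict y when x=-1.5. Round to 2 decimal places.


y = 1.6 * -1.5 + (7.4)
= -2.4 + (7.4)
= 5.00

5.00


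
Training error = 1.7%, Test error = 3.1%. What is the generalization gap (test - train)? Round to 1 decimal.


Generalization gap = test_error - train_error
= 3.1 - 1.7
= 1.4%
A small gap suggests good generalization.

1.4


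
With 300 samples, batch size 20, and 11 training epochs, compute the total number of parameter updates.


Iterations per epoch = 300 / 20 = 15
Total updates = iterations_per_epoch * epochs
= 15 * 11
= 165

165


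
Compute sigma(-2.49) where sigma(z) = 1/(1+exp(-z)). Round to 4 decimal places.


sigmoid(z) = 1 / (1 + exp(-z))
exp(-(-2.49)) = exp(2.49) = 12.0613
1 + 12.0613 = 13.0613
1 / 13.0613 = 0.0766

0.0766


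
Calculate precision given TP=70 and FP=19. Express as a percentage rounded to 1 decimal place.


Precision = TP / (TP + FP) * 100
= 70 / (70 + 19)
= 70 / 89
= 0.7865
= 78.7%

78.7


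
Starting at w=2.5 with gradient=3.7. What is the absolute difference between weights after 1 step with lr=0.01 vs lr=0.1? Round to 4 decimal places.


With lr=0.01: w_new = 2.5 - 0.01 * 3.7 = 2.463
With lr=0.1: w_new = 2.5 - 0.1 * 3.7 = 2.13
Absolute difference = |2.463 - 2.13|
= 0.3330

0.3330


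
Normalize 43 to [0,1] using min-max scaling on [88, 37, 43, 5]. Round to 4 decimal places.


Min = 5, Max = 88
Range = 88 - 5 = 83
Scaled = (x - min) / (max - min)
= (43 - 5) / 83
= 38 / 83
= 0.4578

0.4578


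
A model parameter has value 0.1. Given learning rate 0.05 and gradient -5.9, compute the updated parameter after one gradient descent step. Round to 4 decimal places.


w_new = w_old - lr * gradient
= 0.1 - 0.05 * -5.9
= 0.1 - (-0.295)
= 0.3950

0.3950


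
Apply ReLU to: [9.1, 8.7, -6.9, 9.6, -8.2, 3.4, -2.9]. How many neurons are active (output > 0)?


ReLU(x) = max(0, x) for each element:
ReLU(9.1) = 9.1
ReLU(8.7) = 8.7
ReLU(-6.9) = 0
ReLU(9.6) = 9.6
ReLU(-8.2) = 0
ReLU(3.4) = 3.4
ReLU(-2.9) = 0
Active neurons (>0): 4

4


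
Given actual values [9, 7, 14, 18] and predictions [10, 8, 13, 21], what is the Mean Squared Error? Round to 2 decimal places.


Differences: [-1, -1, 1, -3]
Squared errors: [1, 1, 1, 9]
Sum of squared errors = 12
MSE = 12 / 4 = 3.00

3.00


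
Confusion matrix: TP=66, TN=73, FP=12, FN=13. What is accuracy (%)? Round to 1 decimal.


Accuracy = (TP + TN) / (TP + TN + FP + FN) * 100
= (66 + 73) / (66 + 73 + 12 + 13)
= 139 / 164
= 0.8476
= 84.8%

84.8


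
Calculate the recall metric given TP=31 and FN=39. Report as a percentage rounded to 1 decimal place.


Recall = TP / (TP + FN) * 100
= 31 / (31 + 39)
= 31 / 70
= 0.4429
= 44.3%

44.3


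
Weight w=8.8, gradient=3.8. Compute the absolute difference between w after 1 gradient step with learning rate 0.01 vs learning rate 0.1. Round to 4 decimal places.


With lr=0.01: w_new = 8.8 - 0.01 * 3.8 = 8.762
With lr=0.1: w_new = 8.8 - 0.1 * 3.8 = 8.42
Absolute difference = |8.762 - 8.42|
= 0.3420

0.3420


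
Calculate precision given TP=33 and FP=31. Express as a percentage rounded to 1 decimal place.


Precision = TP / (TP + FP) * 100
= 33 / (33 + 31)
= 33 / 64
= 0.5156
= 51.6%

51.6


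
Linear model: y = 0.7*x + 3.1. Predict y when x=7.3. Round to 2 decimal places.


y = 0.7 * 7.3 + (3.1)
= 5.11 + (3.1)
= 8.21

8.21


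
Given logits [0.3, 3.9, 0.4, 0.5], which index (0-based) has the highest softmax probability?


Softmax is a monotonic transformation, so it preserves the argmax.
We need to find the index of the maximum logit.
Index 0: 0.3
Index 1: 3.9
Index 2: 0.4
Index 3: 0.5
Maximum logit = 3.9 at index 1

1


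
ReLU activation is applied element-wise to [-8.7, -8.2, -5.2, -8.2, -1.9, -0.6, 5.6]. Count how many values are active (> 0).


ReLU(x) = max(0, x) for each element:
ReLU(-8.7) = 0
ReLU(-8.2) = 0
ReLU(-5.2) = 0
ReLU(-8.2) = 0
ReLU(-1.9) = 0
ReLU(-0.6) = 0
ReLU(5.6) = 5.6
Active neurons (>0): 1

1


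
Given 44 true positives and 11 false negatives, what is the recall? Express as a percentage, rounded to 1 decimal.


Recall = TP / (TP + FN) * 100
= 44 / (44 + 11)
= 44 / 55
= 0.8
= 80.0%

80.0


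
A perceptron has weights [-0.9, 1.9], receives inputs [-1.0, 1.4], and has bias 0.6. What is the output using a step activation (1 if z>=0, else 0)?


z = w . x + b
= -0.9*-1.0 + 1.9*1.4 + 0.6
= 0.9 + 2.66 + 0.6
= 3.56 + 0.6
= 4.16
Since z = 4.16 >= 0, output = 1

1


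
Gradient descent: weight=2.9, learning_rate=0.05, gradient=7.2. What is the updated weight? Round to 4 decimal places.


w_new = w_old - lr * gradient
= 2.9 - 0.05 * 7.2
= 2.9 - (0.36)
= 2.5400

2.5400


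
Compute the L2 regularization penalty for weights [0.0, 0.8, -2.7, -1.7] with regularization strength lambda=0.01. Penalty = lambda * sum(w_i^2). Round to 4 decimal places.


Squaring each weight:
0.0^2 = 0.0
0.8^2 = 0.64
(-2.7)^2 = 7.29
(-1.7)^2 = 2.89
Sum of squares = 10.82
Penalty = 0.01 * 10.82 = 0.1082

0.1082


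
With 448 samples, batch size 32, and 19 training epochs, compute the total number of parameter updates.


Iterations per epoch = 448 / 32 = 14
Total updates = iterations_per_epoch * epochs
= 14 * 19
= 266

266


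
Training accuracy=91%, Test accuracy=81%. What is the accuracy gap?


Gap = train_accuracy - test_accuracy
= 91 - 81
= 10%
This moderate gap may indicate mild overfitting.

10


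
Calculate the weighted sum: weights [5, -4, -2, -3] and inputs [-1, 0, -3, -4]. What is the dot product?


Element-wise products:
5 * -1 = -5
-4 * 0 = 0
-2 * -3 = 6
-3 * -4 = 12
Sum = -5 + 0 + 6 + 12
= 13

13


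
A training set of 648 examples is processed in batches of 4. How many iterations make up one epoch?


Iterations per epoch = dataset_size / batch_size
= 648 / 4
= 162

162


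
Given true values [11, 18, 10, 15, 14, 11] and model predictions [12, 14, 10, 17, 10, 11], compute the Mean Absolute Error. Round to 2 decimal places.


Absolute errors: [1, 4, 0, 2, 4, 0]
Sum of absolute errors = 11
MAE = 11 / 6 = 1.83

1.83


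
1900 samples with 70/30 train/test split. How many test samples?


Train samples = 1900 * 70% = 1330
Test samples = 1900 - 1330
= 570

570


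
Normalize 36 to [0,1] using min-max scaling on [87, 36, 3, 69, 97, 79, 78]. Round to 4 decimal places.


Min = 3, Max = 97
Range = 97 - 3 = 94
Scaled = (x - min) / (max - min)
= (36 - 3) / 94
= 33 / 94
= 0.3511

0.3511


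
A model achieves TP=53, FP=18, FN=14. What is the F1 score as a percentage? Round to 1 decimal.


Precision = TP / (TP + FP) = 53 / 71 = 0.7465
Recall = TP / (TP + FN) = 53 / 67 = 0.791
F1 = 2 * P * R / (P + R)
= 2 * 0.7465 * 0.791 / (0.7465 + 0.791)
= 1.181 / 1.5375
= 0.7681
As percentage: 76.8%

76.8


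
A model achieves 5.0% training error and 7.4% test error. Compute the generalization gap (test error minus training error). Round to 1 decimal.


Generalization gap = test_error - train_error
= 7.4 - 5.0
= 2.4%
A moderate gap.

2.4


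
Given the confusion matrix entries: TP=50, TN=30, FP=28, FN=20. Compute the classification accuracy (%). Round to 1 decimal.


Accuracy = (TP + TN) / (TP + TN + FP + FN) * 100
= (50 + 30) / (50 + 30 + 28 + 20)
= 80 / 128
= 0.625
= 62.5%

62.5


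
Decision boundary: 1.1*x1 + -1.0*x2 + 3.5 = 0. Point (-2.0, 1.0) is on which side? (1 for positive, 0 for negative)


Compute 1.1 * -2.0 + -1.0 * 1.0 + 3.5
= -2.2 + -1.0 + 3.5
= 0.3
Since 0.3 >= 0, the point is on the positive side.

1


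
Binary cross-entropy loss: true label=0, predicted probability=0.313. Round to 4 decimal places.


For y=0: Loss = -log(1-p)
= -log(1 - 0.313)
= -log(0.687)
= -(-0.3754)
= 0.3754

0.3754


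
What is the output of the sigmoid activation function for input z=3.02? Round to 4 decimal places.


sigmoid(z) = 1 / (1 + exp(-z))
exp(-(3.02)) = exp(-3.02) = 0.0488
1 + 0.0488 = 1.0488
1 / 1.0488 = 0.9535

0.9535


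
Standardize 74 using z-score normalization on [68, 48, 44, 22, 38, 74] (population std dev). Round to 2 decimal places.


Mean = (68 + 48 + 44 + 22 + 38 + 74) / 6 = 49.0
Variance = sum((x_i - mean)^2) / n = 310.3333
Std = sqrt(310.3333) = 17.6163
Z = (x - mean) / std
= (74 - 49.0) / 17.6163
= 25.0 / 17.6163
= 1.42

1.42


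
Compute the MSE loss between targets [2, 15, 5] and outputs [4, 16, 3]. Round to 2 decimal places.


Differences: [-2, -1, 2]
Squared errors: [4, 1, 4]
Sum of squared errors = 9
MSE = 9 / 3 = 3.00

3.00


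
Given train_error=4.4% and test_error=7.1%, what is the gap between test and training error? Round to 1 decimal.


Generalization gap = test_error - train_error
= 7.1 - 4.4
= 2.7%
A moderate gap.

2.7


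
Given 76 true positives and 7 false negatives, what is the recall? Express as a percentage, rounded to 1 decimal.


Recall = TP / (TP + FN) * 100
= 76 / (76 + 7)
= 76 / 83
= 0.9157
= 91.6%

91.6


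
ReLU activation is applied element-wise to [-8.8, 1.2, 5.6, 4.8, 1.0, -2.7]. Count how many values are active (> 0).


ReLU(x) = max(0, x) for each element:
ReLU(-8.8) = 0
ReLU(1.2) = 1.2
ReLU(5.6) = 5.6
ReLU(4.8) = 4.8
ReLU(1.0) = 1.0
ReLU(-2.7) = 0
Active neurons (>0): 4

4


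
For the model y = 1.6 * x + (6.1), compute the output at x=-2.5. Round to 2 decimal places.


y = 1.6 * -2.5 + (6.1)
= -4.0 + (6.1)
= 2.10

2.10


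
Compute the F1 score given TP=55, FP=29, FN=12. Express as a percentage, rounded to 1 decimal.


Precision = TP / (TP + FP) = 55 / 84 = 0.6548
Recall = TP / (TP + FN) = 55 / 67 = 0.8209
F1 = 2 * P * R / (P + R)
= 2 * 0.6548 * 0.8209 / (0.6548 + 0.8209)
= 1.075 / 1.4757
= 0.7285
As percentage: 72.8%

72.8


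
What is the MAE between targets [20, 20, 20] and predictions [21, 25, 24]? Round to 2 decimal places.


Absolute errors: [1, 5, 4]
Sum of absolute errors = 10
MAE = 10 / 3 = 3.33

3.33


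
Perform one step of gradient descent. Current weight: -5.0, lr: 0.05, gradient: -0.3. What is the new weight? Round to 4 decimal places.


w_new = w_old - lr * gradient
= -5.0 - 0.05 * -0.3
= -5.0 - (-0.015)
= -4.9850

-4.9850


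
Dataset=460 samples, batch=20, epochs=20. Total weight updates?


Iterations per epoch = 460 / 20 = 23
Total updates = iterations_per_epoch * epochs
= 23 * 20
= 460

460


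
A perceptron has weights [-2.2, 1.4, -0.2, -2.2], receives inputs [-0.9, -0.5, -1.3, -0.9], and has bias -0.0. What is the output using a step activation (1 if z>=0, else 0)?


z = w . x + b
= -2.2*-0.9 + 1.4*-0.5 + -0.2*-1.3 + -2.2*-0.9 + -0.0
= 1.98 + -0.7 + 0.26 + 1.98 + -0.0
= 3.52 + -0.0
= 3.52
Since z = 3.52 >= 0, output = 1

1


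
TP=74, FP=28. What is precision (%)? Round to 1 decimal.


Precision = TP / (TP + FP) * 100
= 74 / (74 + 28)
= 74 / 102
= 0.7255
= 72.5%

72.5


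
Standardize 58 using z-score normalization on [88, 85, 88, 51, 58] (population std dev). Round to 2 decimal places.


Mean = (88 + 85 + 88 + 51 + 58) / 5 = 74.0
Variance = sum((x_i - mean)^2) / n = 259.6
Std = sqrt(259.6) = 16.1121
Z = (x - mean) / std
= (58 - 74.0) / 16.1121
= -16.0 / 16.1121
= -0.99

-0.99


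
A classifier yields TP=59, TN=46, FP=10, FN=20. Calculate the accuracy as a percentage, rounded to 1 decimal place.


Accuracy = (TP + TN) / (TP + TN + FP + FN) * 100
= (59 + 46) / (59 + 46 + 10 + 20)
= 105 / 135
= 0.7778
= 77.8%

77.8


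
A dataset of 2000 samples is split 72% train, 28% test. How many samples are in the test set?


Train samples = 2000 * 72% = 1440
Test samples = 2000 - 1440
= 560

560


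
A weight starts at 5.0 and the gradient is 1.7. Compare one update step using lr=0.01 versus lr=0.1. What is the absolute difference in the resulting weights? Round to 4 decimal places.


With lr=0.01: w_new = 5.0 - 0.01 * 1.7 = 4.983
With lr=0.1: w_new = 5.0 - 0.1 * 1.7 = 4.83
Absolute difference = |4.983 - 4.83|
= 0.1530

0.1530


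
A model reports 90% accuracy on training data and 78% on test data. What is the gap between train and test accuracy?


Gap = train_accuracy - test_accuracy
= 90 - 78
= 12%
This gap suggests the model is overfitting.

12


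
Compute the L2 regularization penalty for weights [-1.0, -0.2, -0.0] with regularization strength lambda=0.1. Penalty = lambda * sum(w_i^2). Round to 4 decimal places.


Squaring each weight:
(-1.0)^2 = 1.0
(-0.2)^2 = 0.04
(-0.0)^2 = 0.0
Sum of squares = 1.04
Penalty = 0.1 * 1.04 = 0.1040

0.1040


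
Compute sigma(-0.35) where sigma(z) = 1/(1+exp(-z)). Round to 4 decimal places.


sigmoid(z) = 1 / (1 + exp(-z))
exp(-(-0.35)) = exp(0.35) = 1.4191
1 + 1.4191 = 2.4191
1 / 2.4191 = 0.4134

0.4134


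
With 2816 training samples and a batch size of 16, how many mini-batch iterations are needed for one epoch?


Iterations per epoch = dataset_size / batch_size
= 2816 / 16
= 176

176


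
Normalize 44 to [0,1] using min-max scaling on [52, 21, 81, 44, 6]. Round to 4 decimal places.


Min = 6, Max = 81
Range = 81 - 6 = 75
Scaled = (x - min) / (max - min)
= (44 - 6) / 75
= 38 / 75
= 0.5067

0.5067


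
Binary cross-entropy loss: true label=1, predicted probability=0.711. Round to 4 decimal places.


For y=1: Loss = -log(p)
= -log(0.711)
= -(-0.3411)
= 0.3411

0.3411


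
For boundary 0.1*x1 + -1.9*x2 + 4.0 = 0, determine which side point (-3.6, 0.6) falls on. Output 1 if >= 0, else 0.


Compute 0.1 * -3.6 + -1.9 * 0.6 + 4.0
= -0.36 + -1.14 + 4.0
= 2.5
Since 2.5 >= 0, the point is on the positive side.

1


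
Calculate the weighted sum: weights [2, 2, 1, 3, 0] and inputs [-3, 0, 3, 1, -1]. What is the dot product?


Element-wise products:
2 * -3 = -6
2 * 0 = 0
1 * 3 = 3
3 * 1 = 3
0 * -1 = 0
Sum = -6 + 0 + 3 + 3 + 0
= 0

0


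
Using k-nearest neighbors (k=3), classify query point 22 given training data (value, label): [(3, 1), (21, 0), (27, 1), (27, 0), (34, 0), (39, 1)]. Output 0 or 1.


Distances from query 22:
Point 21 (class 0): distance = 1
Point 27 (class 0): distance = 5
Point 27 (class 1): distance = 5
K=3 nearest neighbors: classes = [0, 0, 1]
Votes for class 1: 1 / 3
Majority vote => class 0

0


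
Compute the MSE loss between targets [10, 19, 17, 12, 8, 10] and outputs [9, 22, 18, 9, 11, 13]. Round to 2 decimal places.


Differences: [1, -3, -1, 3, -3, -3]
Squared errors: [1, 9, 1, 9, 9, 9]
Sum of squared errors = 38
MSE = 38 / 6 = 6.33

6.33


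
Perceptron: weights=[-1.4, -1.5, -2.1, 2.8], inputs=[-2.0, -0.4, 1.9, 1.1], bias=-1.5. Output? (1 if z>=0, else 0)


z = w . x + b
= -1.4*-2.0 + -1.5*-0.4 + -2.1*1.9 + 2.8*1.1 + -1.5
= 2.8 + 0.6 + -3.99 + 3.08 + -1.5
= 2.49 + -1.5
= 0.99
Since z = 0.99 >= 0, output = 1

1


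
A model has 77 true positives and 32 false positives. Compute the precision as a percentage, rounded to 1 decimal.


Precision = TP / (TP + FP) * 100
= 77 / (77 + 32)
= 77 / 109
= 0.7064
= 70.6%

70.6


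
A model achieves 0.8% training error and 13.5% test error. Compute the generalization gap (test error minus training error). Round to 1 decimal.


Generalization gap = test_error - train_error
= 13.5 - 0.8
= 12.7%
A large gap suggests overfitting.

12.7


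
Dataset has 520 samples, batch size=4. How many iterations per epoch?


Iterations per epoch = dataset_size / batch_size
= 520 / 4
= 130

130


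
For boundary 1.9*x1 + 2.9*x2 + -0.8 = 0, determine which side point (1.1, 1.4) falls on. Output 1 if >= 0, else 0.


Compute 1.9 * 1.1 + 2.9 * 1.4 + -0.8
= 2.09 + 4.06 + -0.8
= 5.35
Since 5.35 >= 0, the point is on the positive side.

1


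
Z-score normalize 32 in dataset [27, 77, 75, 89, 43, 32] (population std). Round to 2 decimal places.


Mean = (27 + 77 + 75 + 89 + 43 + 32) / 6 = 57.1667
Variance = sum((x_i - mean)^2) / n = 578.1389
Std = sqrt(578.1389) = 24.0445
Z = (x - mean) / std
= (32 - 57.1667) / 24.0445
= -25.1667 / 24.0445
= -1.05

-1.05


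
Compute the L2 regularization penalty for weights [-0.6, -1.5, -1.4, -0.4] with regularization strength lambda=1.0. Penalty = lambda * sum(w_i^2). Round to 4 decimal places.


Squaring each weight:
(-0.6)^2 = 0.36
(-1.5)^2 = 2.25
(-1.4)^2 = 1.96
(-0.4)^2 = 0.16
Sum of squares = 4.73
Penalty = 1.0 * 4.73 = 4.7300

4.7300


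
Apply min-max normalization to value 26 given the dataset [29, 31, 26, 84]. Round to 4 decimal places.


Min = 26, Max = 84
Range = 84 - 26 = 58
Scaled = (x - min) / (max - min)
= (26 - 26) / 58
= 0 / 58
= 0.0000

0.0000


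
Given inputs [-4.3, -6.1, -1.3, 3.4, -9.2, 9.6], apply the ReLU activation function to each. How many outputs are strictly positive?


ReLU(x) = max(0, x) for each element:
ReLU(-4.3) = 0
ReLU(-6.1) = 0
ReLU(-1.3) = 0
ReLU(3.4) = 3.4
ReLU(-9.2) = 0
ReLU(9.6) = 9.6
Active neurons (>0): 2

2


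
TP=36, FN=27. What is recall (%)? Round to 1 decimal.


Recall = TP / (TP + FN) * 100
= 36 / (36 + 27)
= 36 / 63
= 0.5714
= 57.1%

57.1


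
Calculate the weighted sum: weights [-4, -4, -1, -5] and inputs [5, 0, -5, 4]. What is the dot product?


Element-wise products:
-4 * 5 = -20
-4 * 0 = 0
-1 * -5 = 5
-5 * 4 = -20
Sum = -20 + 0 + 5 + -20
= -35

-35


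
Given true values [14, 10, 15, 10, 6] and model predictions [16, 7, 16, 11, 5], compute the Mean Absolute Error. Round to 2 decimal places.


Absolute errors: [2, 3, 1, 1, 1]
Sum of absolute errors = 8
MAE = 8 / 5 = 1.60

1.60


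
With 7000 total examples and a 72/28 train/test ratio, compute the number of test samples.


Train samples = 7000 * 72% = 5040
Test samples = 7000 - 5040
= 1960

1960


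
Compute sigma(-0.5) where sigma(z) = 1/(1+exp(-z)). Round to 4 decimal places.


sigmoid(z) = 1 / (1 + exp(-z))
exp(-(-0.5)) = exp(0.5) = 1.6487
1 + 1.6487 = 2.6487
1 / 2.6487 = 0.3775

0.3775


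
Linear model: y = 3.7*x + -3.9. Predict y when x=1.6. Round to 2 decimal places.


y = 3.7 * 1.6 + (-3.9)
= 5.92 + (-3.9)
= 2.02

2.02


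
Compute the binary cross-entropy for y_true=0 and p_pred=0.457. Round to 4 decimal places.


For y=0: Loss = -log(1-p)
= -log(1 - 0.457)
= -log(0.543)
= -(-0.6106)
= 0.6106

0.6106


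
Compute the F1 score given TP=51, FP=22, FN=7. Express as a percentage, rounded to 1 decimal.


Precision = TP / (TP + FP) = 51 / 73 = 0.6986
Recall = TP / (TP + FN) = 51 / 58 = 0.8793
F1 = 2 * P * R / (P + R)
= 2 * 0.6986 * 0.8793 / (0.6986 + 0.8793)
= 1.2286 / 1.5779
= 0.7786
As percentage: 77.9%

77.9


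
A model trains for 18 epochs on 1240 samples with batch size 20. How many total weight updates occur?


Iterations per epoch = 1240 / 20 = 62
Total updates = iterations_per_epoch * epochs
= 62 * 18
= 1116

1116


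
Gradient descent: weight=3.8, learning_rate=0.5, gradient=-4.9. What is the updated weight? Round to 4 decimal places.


w_new = w_old - lr * gradient
= 3.8 - 0.5 * -4.9
= 3.8 - (-2.45)
= 6.2500

6.2500


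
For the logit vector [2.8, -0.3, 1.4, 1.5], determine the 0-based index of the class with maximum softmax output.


Softmax is a monotonic transformation, so it preserves the argmax.
We need to find the index of the maximum logit.
Index 0: 2.8
Index 1: -0.3
Index 2: 1.4
Index 3: 1.5
Maximum logit = 2.8 at index 0

0


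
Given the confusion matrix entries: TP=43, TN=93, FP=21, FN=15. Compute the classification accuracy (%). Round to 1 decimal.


Accuracy = (TP + TN) / (TP + TN + FP + FN) * 100
= (43 + 93) / (43 + 93 + 21 + 15)
= 136 / 172
= 0.7907
= 79.1%

79.1


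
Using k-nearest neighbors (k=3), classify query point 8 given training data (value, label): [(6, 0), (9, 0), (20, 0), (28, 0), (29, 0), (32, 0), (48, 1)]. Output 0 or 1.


Distances from query 8:
Point 9 (class 0): distance = 1
Point 6 (class 0): distance = 2
Point 20 (class 0): distance = 12
K=3 nearest neighbors: classes = [0, 0, 0]
Votes for class 1: 0 / 3
Majority vote => class 0

0


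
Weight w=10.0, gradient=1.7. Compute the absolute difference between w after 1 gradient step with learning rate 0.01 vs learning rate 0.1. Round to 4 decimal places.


With lr=0.01: w_new = 10.0 - 0.01 * 1.7 = 9.983
With lr=0.1: w_new = 10.0 - 0.1 * 1.7 = 9.83
Absolute difference = |9.983 - 9.83|
= 0.1530

0.1530


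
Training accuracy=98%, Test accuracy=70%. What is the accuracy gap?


Gap = train_accuracy - test_accuracy
= 98 - 70
= 28%
This large gap strongly indicates overfitting.

28


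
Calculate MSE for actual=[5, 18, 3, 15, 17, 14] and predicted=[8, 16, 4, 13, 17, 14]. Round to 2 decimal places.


Differences: [-3, 2, -1, 2, 0, 0]
Squared errors: [9, 4, 1, 4, 0, 0]
Sum of squared errors = 18
MSE = 18 / 6 = 3.00

3.00


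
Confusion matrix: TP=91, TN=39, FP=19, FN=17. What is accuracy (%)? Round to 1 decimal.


Accuracy = (TP + TN) / (TP + TN + FP + FN) * 100
= (91 + 39) / (91 + 39 + 19 + 17)
= 130 / 166
= 0.7831
= 78.3%

78.3


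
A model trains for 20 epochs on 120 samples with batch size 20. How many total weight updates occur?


Iterations per epoch = 120 / 20 = 6
Total updates = iterations_per_epoch * epochs
= 6 * 20
= 120

120


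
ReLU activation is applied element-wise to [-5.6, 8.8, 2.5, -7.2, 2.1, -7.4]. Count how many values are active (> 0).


ReLU(x) = max(0, x) for each element:
ReLU(-5.6) = 0
ReLU(8.8) = 8.8
ReLU(2.5) = 2.5
ReLU(-7.2) = 0
ReLU(2.1) = 2.1
ReLU(-7.4) = 0
Active neurons (>0): 3

3


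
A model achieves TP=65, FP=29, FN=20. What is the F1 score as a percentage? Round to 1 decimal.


Precision = TP / (TP + FP) = 65 / 94 = 0.6915
Recall = TP / (TP + FN) = 65 / 85 = 0.7647
F1 = 2 * P * R / (P + R)
= 2 * 0.6915 * 0.7647 / (0.6915 + 0.7647)
= 1.0576 / 1.4562
= 0.7263
As percentage: 72.6%

72.6


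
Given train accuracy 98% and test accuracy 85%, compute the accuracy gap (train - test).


Gap = train_accuracy - test_accuracy
= 98 - 85
= 13%
This gap suggests the model is overfitting.

13


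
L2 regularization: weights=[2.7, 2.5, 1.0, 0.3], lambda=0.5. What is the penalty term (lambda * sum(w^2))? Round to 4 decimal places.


Squaring each weight:
2.7^2 = 7.29
2.5^2 = 6.25
1.0^2 = 1.0
0.3^2 = 0.09
Sum of squares = 14.63
Penalty = 0.5 * 14.63 = 7.3150

7.3150


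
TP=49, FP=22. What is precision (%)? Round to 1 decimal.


Precision = TP / (TP + FP) * 100
= 49 / (49 + 22)
= 49 / 71
= 0.6901
= 69.0%

69.0


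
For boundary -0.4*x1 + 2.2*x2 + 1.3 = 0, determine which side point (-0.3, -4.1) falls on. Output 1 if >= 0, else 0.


Compute -0.4 * -0.3 + 2.2 * -4.1 + 1.3
= 0.12 + -9.02 + 1.3
= -7.6
Since -7.6 < 0, the point is on the negative side.

0


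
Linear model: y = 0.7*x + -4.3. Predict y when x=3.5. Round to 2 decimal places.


y = 0.7 * 3.5 + (-4.3)
= 2.45 + (-4.3)
= -1.85

-1.85


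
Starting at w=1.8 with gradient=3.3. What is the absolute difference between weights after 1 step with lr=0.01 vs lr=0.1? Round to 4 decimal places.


With lr=0.01: w_new = 1.8 - 0.01 * 3.3 = 1.767
With lr=0.1: w_new = 1.8 - 0.1 * 3.3 = 1.47
Absolute difference = |1.767 - 1.47|
= 0.2970

0.2970


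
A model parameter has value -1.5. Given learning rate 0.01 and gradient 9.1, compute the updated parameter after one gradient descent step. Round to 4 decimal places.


w_new = w_old - lr * gradient
= -1.5 - 0.01 * 9.1
= -1.5 - (0.091)
= -1.5910

-1.5910


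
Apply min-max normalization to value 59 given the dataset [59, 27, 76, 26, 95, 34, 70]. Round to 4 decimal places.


Min = 26, Max = 95
Range = 95 - 26 = 69
Scaled = (x - min) / (max - min)
= (59 - 26) / 69
= 33 / 69
= 0.4783

0.4783
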